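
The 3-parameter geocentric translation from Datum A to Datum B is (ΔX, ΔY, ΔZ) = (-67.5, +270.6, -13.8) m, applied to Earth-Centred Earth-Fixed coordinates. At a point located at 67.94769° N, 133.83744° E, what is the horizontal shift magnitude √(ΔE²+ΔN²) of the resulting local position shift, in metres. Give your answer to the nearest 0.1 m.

268.1 m

At φ = 67.94769°, λ = 133.83744°: sin φ = 0.926841, cos φ = 0.375453, sin λ = 0.721308, cos λ = -0.692615.
ΔE = −sin λ·ΔX + cos λ·ΔY = −(0.721308)·(-67.5) + (-0.692615)·(270.6) = -138.73 m.
ΔN = −sin φ cos λ·ΔX − sin φ sin λ·ΔY + cos φ·ΔZ = −(0.926841)(-0.692615)(-67.5) − (0.926841)(0.721308)(270.6) + (0.375453)(-13.8) = -229.42 m.
Horizontal magnitude = √(ΔE² + ΔN²) = √((-138.73)² + (-229.42)²) = 268.10 m.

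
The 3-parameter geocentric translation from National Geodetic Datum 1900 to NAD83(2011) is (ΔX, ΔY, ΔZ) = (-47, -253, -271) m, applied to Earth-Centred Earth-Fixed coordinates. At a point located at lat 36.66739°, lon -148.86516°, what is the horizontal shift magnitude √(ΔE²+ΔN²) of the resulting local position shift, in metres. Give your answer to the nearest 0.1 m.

372.9 m

The local east axis at (φ, λ) is (−sin λ, cos λ, 0), so ΔE = −sin(-148.86516°)·(-47) + cos(-148.86516°)·(-253) = 192.25 m.
The local north axis is (−sin φ cos λ, −sin φ sin λ, cos φ), giving ΔN = -24.024 − 78.118 − 217.373 = -319.52 m.
Horizontal magnitude = √(ΔE² + ΔN²) = √(192.25² + (-319.52)²) = 372.90 m.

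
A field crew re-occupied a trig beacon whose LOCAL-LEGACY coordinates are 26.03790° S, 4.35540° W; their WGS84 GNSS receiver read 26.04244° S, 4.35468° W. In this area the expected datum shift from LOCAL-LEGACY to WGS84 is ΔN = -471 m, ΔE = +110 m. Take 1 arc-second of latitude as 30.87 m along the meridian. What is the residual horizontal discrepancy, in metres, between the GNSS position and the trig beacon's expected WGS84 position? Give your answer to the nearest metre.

Observed coordinate differences: Δφ = -0.00454°, Δλ = +0.00072°.
Converting to metres (1° lat = 111132 m, cos φ = 0.898504): observed ΔN = -504.5 m, observed ΔE = 71.9 m.
Subtracting the expected shift leaves a residual of -504.5 − (-471) = -33.5 m north and 71.9 − (110) = -38.1 m east.
Residual distance = √((-33.5)² + (-38.1)²) = 50.8 m.

51 m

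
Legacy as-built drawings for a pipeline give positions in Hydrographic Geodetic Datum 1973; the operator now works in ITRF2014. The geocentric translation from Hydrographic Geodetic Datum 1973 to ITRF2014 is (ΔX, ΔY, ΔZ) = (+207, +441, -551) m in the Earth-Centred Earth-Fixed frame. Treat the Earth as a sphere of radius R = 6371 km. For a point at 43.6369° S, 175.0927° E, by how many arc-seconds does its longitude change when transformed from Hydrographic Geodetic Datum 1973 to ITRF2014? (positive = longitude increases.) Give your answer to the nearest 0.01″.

Δλ = -20.45″

sin φ = -0.690086, cos φ = 0.723728, sin λ = 0.085544, cos λ = -0.996334.
East component: ΔE = −sin λ·ΔX + cos λ·ΔY = −(0.085544)(207) + (-0.996334)(441) = -457.09 m.
1° of latitude spans πR/180 = 111195 m; at latitude φ, 1° of longitude spans that × cos φ = 80474.8 m, so Δλ = -457.09 / 80474.8 × 3600 = -20.448″.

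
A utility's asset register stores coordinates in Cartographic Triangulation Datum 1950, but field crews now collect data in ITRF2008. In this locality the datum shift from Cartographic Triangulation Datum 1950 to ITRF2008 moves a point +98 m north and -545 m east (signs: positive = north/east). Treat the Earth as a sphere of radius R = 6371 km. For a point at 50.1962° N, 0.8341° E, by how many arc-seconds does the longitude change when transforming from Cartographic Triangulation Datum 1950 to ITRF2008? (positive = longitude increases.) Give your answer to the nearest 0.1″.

At latitude 50.1962°, cos φ = 0.640161.
One radian of longitude at latitude φ spans R cos φ, so Δλ = ΔE / (R cos φ) = -545.0 / (6371000 × 0.640161) = -1.3363e-04 rad = -27.563″.

Δλ = -27.6″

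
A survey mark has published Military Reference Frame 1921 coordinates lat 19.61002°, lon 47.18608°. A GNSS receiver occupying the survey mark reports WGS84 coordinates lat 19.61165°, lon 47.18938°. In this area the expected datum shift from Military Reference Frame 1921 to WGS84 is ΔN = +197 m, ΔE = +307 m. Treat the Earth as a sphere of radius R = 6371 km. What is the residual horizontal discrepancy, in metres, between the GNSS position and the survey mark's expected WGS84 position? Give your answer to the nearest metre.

42 m

Observed coordinate differences: Δφ = +0.00163°, Δλ = +0.00330°.
Converting to metres (1° lat = 111195 m, cos φ = 0.941999): observed ΔN = 181.2 m, observed ΔE = 345.7 m.
Subtracting the expected shift leaves a residual of 181.2 − (197) = -15.8 m north and 345.7 − (307) = 38.7 m east.
Residual distance = √((-15.8)² + 38.7²) = 41.7 m.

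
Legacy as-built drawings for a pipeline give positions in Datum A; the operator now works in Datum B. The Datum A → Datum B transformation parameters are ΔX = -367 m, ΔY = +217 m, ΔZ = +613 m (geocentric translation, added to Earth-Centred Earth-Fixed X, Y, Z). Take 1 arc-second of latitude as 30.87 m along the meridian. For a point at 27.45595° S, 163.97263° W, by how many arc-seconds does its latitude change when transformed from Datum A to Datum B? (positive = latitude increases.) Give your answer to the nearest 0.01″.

sin φ = -0.461067, cos φ = 0.887366, sin λ = -0.276097, cos λ = -0.961130.
North component: ΔN = −sin φ cos λ·ΔX − sin φ sin λ·ΔY + cos φ·ΔZ = −(-0.461067)(-0.961130)(-367) − (-0.461067)(-0.276097)(217) + (0.887366)(613) = 678.97 m.
1° of latitude spans 3600 × 30.87 = 111132 m, so Δφ = 678.97 / 111132 × 3600 = 21.994″.

Δφ = 21.99″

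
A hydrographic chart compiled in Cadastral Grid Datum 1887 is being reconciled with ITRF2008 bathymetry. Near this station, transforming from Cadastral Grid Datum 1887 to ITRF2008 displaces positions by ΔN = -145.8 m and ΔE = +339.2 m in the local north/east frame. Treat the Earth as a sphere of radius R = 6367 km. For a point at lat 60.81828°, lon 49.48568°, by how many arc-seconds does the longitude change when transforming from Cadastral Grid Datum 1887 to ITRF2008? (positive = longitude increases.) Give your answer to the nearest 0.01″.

Δλ = 22.54″

At latitude 60.81828°, cos φ = 0.487581.
One radian of longitude at latitude φ spans R cos φ, so Δλ = ΔE / (R cos φ) = 339.2 / (6367000 × 0.487581) = 1.0926e-04 rad = 22.537″.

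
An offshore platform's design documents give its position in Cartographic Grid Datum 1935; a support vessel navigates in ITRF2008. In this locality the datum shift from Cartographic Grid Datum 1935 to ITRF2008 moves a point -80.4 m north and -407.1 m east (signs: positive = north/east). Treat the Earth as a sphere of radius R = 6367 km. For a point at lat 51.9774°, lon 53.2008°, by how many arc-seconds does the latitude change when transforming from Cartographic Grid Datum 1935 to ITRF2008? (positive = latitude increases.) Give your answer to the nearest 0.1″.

Δφ = -2.6″

On a sphere of radius R, 1 rad of latitude = R, so Δφ = ΔN / R = -80.4 / 6367000 = -1.2628e-05 rad = -2.605″.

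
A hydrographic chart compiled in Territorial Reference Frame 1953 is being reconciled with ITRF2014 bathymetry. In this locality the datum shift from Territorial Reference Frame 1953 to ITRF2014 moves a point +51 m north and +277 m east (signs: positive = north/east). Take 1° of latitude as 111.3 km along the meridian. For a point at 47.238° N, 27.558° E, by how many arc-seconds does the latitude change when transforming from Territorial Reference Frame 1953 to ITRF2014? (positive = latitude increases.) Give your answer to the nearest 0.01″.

1° of latitude = 111.3 km, so Δφ = 51.0 / 111300 = 0.0004582° = 1.650″.

Δφ = 1.65″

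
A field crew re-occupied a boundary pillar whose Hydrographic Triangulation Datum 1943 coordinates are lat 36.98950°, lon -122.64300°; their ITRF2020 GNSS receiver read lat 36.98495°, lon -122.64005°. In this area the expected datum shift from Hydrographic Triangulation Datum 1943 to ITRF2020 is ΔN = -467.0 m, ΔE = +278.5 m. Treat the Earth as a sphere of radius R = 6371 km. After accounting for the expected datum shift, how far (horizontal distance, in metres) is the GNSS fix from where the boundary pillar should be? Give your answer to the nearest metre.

Observed coordinate differences: Δφ = -0.00455°, Δλ = +0.00295°.
Converting to metres (1° lat = 111195 m, cos φ = 0.798746): observed ΔN = -505.9 m, observed ΔE = 262.0 m.
Subtracting the expected shift leaves a residual of -505.9 − (-467.0) = -38.9 m north and 262.0 − (278.5) = -16.5 m east.
Residual distance = √((-38.9)² + (-16.5)²) = 42.3 m.

42 m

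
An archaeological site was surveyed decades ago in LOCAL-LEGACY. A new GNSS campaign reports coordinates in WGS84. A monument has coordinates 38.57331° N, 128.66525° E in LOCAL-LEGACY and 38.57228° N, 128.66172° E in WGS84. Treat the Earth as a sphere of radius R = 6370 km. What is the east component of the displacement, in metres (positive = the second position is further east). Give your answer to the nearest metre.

ΔE = -307 m

Δφ = 38.57228° − 38.57331° = -0.00103°; Δλ = 128.66172° − 128.66525° = -0.00353°.
1° along a meridian = πR/180 = 111177 m.
ΔN = Δφ × 111177 = -114.5 m; ΔE = Δλ × 111177 × cos(38.57331°) = -0.00353 × 111177 × 0.781811 = -306.8 m.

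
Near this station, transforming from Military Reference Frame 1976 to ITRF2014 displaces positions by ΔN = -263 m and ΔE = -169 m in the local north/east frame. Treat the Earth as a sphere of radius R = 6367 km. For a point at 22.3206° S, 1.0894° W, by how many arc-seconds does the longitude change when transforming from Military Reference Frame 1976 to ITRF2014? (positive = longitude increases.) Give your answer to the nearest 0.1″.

Δλ = -5.9″

At latitude -22.3206°, cos φ = 0.925073.
One radian of longitude at latitude φ spans R cos φ, so Δλ = ΔE / (R cos φ) = -169.0 / (6367000 × 0.925073) = -2.8693e-05 rad = -5.918″.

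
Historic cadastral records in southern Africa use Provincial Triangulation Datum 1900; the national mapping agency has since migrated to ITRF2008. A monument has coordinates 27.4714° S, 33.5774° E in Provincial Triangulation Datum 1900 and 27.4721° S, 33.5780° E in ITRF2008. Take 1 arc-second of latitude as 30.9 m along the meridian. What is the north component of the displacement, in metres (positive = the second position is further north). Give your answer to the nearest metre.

Δφ = -27.4721° − -27.4714° = -0.0007°; Δλ = 33.5780° − 33.5774° = +0.0006°.
1° of latitude = 3600 × 30.90 = 111240 m.
ΔN = Δφ × 111240 = -77.9 m; ΔE = Δλ × 111240 × cos(-27.4714°) = +0.0006 × 111240 × 0.887241 = 59.2 m.

ΔN = -78 m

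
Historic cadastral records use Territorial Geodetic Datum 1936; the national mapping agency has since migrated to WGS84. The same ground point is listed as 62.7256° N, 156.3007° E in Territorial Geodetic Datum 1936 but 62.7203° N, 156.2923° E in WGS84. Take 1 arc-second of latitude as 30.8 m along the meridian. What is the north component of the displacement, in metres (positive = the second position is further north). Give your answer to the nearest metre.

ΔN = -588 m

Δφ = 62.7203° − 62.7256° = -0.0053°; Δλ = 156.2923° − 156.3007° = -0.0084°.
1° of latitude = 3600 × 30.80 = 110880 m.
ΔN = Δφ × 110880 = -587.7 m; ΔE = Δλ × 110880 × cos(62.7256°) = -0.0084 × 110880 × 0.458252 = -426.8 m.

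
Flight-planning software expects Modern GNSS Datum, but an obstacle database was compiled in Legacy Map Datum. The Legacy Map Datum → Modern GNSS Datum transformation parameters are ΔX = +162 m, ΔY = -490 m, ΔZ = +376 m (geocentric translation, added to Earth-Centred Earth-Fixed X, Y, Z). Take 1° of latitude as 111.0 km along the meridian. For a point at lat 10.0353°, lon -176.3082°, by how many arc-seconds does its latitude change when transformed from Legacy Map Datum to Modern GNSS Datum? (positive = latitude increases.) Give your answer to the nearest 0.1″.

sin φ = 0.174255, cos φ = 0.984701, sin λ = -0.064389, cos λ = -0.997925.
North component: ΔN = −sin φ cos λ·ΔX − sin φ sin λ·ΔY + cos φ·ΔZ = −(0.174255)(-0.997925)(162) − (0.174255)(-0.064389)(-490) + (0.984701)(376) = 392.92 m.
1° of latitude spans 111000 m, so Δφ = 392.92 / 111000 × 3600 = 12.743″.

Δφ = 12.7″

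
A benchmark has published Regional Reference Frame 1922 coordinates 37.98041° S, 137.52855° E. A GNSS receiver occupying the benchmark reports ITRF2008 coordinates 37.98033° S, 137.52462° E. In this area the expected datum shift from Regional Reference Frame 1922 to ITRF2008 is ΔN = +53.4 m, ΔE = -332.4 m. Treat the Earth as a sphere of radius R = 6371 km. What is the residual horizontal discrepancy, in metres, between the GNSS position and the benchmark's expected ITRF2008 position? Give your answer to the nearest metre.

Observed coordinate differences: Δφ = +0.00008°, Δλ = -0.00393°.
Converting to metres (1° lat = 111195 m, cos φ = 0.788221): observed ΔN = 8.9 m, observed ΔE = -344.4 m.
Subtracting the expected shift leaves a residual of 8.9 − (53.4) = -44.5 m north and -344.4 − (-332.4) = -12.0 m east.
Residual distance = √((-44.5)² + (-12.0)²) = 46.1 m.

46 m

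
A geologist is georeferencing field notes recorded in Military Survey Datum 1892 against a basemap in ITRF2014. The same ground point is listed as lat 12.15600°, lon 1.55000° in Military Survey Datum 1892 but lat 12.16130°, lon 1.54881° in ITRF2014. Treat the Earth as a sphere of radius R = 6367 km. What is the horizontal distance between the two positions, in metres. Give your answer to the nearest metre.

603 m

Δφ = 12.16130° − 12.15600° = +0.00530°; Δλ = 1.54881° − 1.55000° = -0.00119°.
1° along a meridian = πR/180 = 111125 m.
ΔN = Δφ × 111125 = 589.0 m; ΔE = Δλ × 111125 × cos(12.15600°) = -0.00119 × 111125 × 0.977578 = -129.3 m.
Distance = √(ΔE² + ΔN²) = √((-129.3)² + 589.0²) = 603.0 m.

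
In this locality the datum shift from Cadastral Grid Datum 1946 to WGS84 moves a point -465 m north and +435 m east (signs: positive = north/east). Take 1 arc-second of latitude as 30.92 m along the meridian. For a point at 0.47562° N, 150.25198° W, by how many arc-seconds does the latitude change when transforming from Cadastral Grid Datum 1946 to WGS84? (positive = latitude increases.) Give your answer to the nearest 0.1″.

Δφ = -15.0″

1″ of latitude = 30.92 m, so Δφ = -465.0 / 30.92 = -15.039″.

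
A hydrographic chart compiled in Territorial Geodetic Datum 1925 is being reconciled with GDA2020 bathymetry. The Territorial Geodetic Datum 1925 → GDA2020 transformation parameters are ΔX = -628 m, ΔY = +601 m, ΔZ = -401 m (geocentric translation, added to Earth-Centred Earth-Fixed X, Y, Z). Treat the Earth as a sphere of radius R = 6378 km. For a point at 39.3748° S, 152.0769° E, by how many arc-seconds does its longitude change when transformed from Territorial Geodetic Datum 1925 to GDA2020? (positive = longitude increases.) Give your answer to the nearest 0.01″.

Δλ = -9.91″

sin φ = -0.634391, cos φ = 0.773013, sin λ = 0.468286, cos λ = -0.883577.
East component: ΔE = −sin λ·ΔX + cos λ·ΔY = −(0.468286)(-628) + (-0.883577)(601) = -236.95 m.
1° of latitude spans πR/180 = 111317 m; at latitude φ, 1° of longitude spans that × cos φ = 86049.5 m, so Δλ = -236.95 / 86049.5 × 3600 = -9.913″.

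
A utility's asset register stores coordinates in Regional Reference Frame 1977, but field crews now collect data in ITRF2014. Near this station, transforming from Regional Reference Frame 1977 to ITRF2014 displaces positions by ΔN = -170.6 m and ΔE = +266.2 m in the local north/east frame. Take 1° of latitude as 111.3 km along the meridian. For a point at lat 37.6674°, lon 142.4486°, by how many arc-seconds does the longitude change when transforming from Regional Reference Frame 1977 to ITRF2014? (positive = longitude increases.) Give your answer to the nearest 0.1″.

At latitude 37.6674°, cos φ = 0.791571.
1° of longitude at this latitude = 111.3 × cos φ = 88.10 km, so Δλ = 266.2 / 88101.9 = 0.0030215° = 10.877″.

Δλ = 10.9″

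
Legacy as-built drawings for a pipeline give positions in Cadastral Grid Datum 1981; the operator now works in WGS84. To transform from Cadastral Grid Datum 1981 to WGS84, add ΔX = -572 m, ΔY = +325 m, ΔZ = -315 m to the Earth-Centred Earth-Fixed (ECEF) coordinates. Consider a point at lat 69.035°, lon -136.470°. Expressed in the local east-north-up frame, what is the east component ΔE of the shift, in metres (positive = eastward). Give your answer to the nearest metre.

ΔE = -630 m

At φ = 69.035°, λ = -136.470°: sin φ = 0.933799, cos φ = 0.357798, sin λ = -0.688734, cos λ = -0.725014.
ΔE = −sin λ·ΔX + cos λ·ΔY = −(-0.688734)·(-572) + (-0.725014)·(325) = -629.59 m.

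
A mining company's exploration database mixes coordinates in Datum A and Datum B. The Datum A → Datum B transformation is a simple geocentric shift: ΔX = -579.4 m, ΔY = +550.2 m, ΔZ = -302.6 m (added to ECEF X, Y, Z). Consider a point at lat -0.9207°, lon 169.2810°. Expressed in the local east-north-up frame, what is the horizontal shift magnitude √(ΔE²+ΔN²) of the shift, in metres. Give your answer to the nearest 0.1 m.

522.0 m

At φ = -0.9207°, λ = 169.2810°: sin φ = -0.016069, cos φ = 0.999871, sin λ = 0.185992, cos λ = -0.982551.
ΔE = −sin λ·ΔX + cos λ·ΔY = −(0.185992)·(-579.4) + (-0.982551)·(550.2) = -432.84 m.
ΔN = −sin φ cos λ·ΔX − sin φ sin λ·ΔY + cos φ·ΔZ = −(-0.016069)(-0.982551)(-579.4) − (-0.016069)(0.185992)(550.2) + (0.999871)(-302.6) = -291.77 m.
Horizontal magnitude = √(ΔE² + ΔN²) = √((-432.84)² + (-291.77)²) = 521.99 m.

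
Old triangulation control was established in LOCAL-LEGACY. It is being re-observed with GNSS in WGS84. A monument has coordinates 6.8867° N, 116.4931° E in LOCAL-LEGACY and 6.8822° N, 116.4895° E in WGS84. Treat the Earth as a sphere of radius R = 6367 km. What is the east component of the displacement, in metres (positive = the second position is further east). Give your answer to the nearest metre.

ΔE = -397 m

Δφ = 6.8822° − 6.8867° = -0.0045°; Δλ = 116.4895° − 116.4931° = -0.0036°.
1° along a meridian = πR/180 = 111125 m.
ΔN = Δφ × 111125 = -500.1 m; ΔE = Δλ × 111125 × cos(6.8867°) = -0.0036 × 111125 × 0.992785 = -397.2 m.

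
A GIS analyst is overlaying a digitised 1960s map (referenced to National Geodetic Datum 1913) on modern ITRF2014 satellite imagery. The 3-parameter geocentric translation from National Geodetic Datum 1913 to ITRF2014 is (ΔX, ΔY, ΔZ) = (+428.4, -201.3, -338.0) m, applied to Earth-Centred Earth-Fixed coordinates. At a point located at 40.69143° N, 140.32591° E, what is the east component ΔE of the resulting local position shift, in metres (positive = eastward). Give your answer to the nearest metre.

ΔE = -119 m

The local east axis at (φ, λ) is (−sin λ, cos λ, 0), so ΔE = −sin(140.32591°)·428.4 + cos(140.32591°)·(-201.3) = -118.56 m.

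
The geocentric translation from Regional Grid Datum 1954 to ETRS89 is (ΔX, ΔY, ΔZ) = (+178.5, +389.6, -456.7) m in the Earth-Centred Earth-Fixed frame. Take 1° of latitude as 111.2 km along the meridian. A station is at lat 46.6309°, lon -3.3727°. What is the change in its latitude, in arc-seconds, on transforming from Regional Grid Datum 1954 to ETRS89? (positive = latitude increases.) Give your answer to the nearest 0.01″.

Δφ = -13.81″

sin φ = 0.726945, cos φ = 0.686696, sin λ = -0.058831, cos λ = 0.998268.
North component: ΔN = −sin φ cos λ·ΔX − sin φ sin λ·ΔY + cos φ·ΔZ = −(0.726945)(0.998268)(178.5) − (0.726945)(-0.058831)(389.6) + (0.686696)(-456.7) = -426.49 m.
1° of latitude spans 111200 m, so Δφ = -426.49 / 111200 × 3600 = -13.807″.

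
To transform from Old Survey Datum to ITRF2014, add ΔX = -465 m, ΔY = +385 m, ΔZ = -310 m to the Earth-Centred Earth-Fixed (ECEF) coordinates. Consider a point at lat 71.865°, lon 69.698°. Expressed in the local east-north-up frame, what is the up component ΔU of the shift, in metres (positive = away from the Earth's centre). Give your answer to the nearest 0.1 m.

At φ = 71.865°, λ = 69.698°: sin φ = 0.950326, cos φ = 0.311257, sin λ = 0.937877, cos λ = 0.346968.
ΔU = cos φ cos λ·ΔX + cos φ sin λ·ΔY + sin φ·ΔZ = (0.311257)(0.346968)(-465) + (0.311257)(0.937877)(385) + (0.950326)(-310) = -232.43 m.

ΔU = -232.4 m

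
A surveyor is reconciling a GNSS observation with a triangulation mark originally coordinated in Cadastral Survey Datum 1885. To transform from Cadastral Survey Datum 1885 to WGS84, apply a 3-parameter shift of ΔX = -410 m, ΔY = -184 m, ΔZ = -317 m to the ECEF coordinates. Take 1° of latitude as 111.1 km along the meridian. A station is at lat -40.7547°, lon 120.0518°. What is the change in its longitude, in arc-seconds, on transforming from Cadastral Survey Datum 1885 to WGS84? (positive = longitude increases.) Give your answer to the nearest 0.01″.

sin φ = -0.652822, cos φ = 0.757511, sin λ = 0.865573, cos λ = -0.500783.
East component: ΔE = −sin λ·ΔX + cos λ·ΔY = −(0.865573)(-410) + (-0.500783)(-184) = 447.03 m.
1° of latitude spans 111100 m; at latitude φ, 1° of longitude spans that × cos φ = 84159.5 m, so Δλ = 447.03 / 84159.5 × 3600 = 19.122″.

Δλ = 19.12″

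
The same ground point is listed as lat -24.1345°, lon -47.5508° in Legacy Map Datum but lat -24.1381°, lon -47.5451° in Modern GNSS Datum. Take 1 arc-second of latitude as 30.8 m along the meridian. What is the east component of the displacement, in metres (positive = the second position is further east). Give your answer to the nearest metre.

Δφ = -24.1381° − -24.1345° = -0.0036°; Δλ = -47.5451° − -47.5508° = +0.0057°.
1° of latitude = 3600 × 30.80 = 110880 m.
ΔN = Δφ × 110880 = -399.2 m; ΔE = Δλ × 110880 × cos(-24.1345°) = +0.0057 × 110880 × 0.912588 = 576.8 m.

ΔE = 577 m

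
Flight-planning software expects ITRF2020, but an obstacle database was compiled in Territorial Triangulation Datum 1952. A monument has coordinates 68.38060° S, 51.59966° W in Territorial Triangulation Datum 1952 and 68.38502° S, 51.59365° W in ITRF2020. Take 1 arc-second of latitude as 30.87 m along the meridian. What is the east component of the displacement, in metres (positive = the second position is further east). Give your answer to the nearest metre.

ΔE = 246 m

Δφ = -68.38502° − -68.38060° = -0.00442°; Δλ = -51.59365° − -51.59966° = +0.00601°.
1° of latitude = 3600 × 30.87 = 111132 m.
ΔN = Δφ × 111132 = -491.2 m; ΔE = Δλ × 111132 × cos(-68.38060°) = +0.00601 × 111132 × 0.368439 = 246.1 m.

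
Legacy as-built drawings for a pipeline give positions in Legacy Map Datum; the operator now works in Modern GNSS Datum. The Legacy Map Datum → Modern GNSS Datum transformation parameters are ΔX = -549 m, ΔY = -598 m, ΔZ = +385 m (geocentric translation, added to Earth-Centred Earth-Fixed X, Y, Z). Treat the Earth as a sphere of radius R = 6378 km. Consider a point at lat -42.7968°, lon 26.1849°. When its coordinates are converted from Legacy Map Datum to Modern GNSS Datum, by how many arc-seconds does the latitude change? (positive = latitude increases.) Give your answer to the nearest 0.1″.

sin φ = -0.679400, cos φ = 0.733768, sin λ = 0.441269, cos λ = 0.897375.
North component: ΔN = −sin φ cos λ·ΔX − sin φ sin λ·ΔY + cos φ·ΔZ = −(-0.679400)(0.897375)(-549) − (-0.679400)(0.441269)(-598) + (0.733768)(385) = -231.49 m.
1° of latitude spans πR/180 = 111317 m, so Δφ = -231.49 / 111317 × 3600 = -7.486″.

Δφ = -7.5″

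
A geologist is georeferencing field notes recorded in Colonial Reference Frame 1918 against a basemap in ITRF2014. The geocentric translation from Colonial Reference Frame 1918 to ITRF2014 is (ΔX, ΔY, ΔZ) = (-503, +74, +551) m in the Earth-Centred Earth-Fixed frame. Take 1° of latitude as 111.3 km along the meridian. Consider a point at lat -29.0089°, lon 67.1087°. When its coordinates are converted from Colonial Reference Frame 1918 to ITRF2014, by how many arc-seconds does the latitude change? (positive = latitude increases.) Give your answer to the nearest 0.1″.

Δφ = 13.6″

sin φ = -0.484945, cos φ = 0.874544, sin λ = 0.921244, cos λ = 0.388984.
North component: ΔN = −sin φ cos λ·ΔX − sin φ sin λ·ΔY + cos φ·ΔZ = −(-0.484945)(0.388984)(-503) − (-0.484945)(0.921244)(74) + (0.874544)(551) = 420.05 m.
1° of latitude spans 111300 m, so Δφ = 420.05 / 111300 × 3600 = 13.587″.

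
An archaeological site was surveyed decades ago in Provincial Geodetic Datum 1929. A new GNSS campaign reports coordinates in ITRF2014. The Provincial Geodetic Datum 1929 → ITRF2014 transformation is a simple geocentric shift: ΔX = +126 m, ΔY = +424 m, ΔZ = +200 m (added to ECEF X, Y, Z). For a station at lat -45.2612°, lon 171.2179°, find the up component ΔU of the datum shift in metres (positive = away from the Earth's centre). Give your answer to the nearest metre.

At φ = -45.2612°, λ = 171.2179°: sin φ = -0.710323, cos φ = 0.703876, sin λ = 0.152677, cos λ = -0.988276.
ΔU = cos φ cos λ·ΔX + cos φ sin λ·ΔY + sin φ·ΔZ = (0.703876)(-0.988276)(126) + (0.703876)(0.152677)(424) + (-0.710323)(200) = -184.15 m.

ΔU = -184 m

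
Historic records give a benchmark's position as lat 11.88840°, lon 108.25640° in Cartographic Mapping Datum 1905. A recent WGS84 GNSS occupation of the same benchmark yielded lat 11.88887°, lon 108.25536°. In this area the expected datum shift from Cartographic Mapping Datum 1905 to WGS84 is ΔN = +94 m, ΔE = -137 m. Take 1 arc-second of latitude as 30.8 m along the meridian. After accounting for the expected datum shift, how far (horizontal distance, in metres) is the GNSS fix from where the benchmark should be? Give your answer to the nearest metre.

Observed coordinate differences: Δφ = +0.00047°, Δλ = -0.00104°.
Converting to metres (1° lat = 110880 m, cos φ = 0.978551): observed ΔN = 52.1 m, observed ΔE = -112.8 m.
Subtracting the expected shift leaves a residual of 52.1 − (94) = -41.9 m north and -112.8 − (-137) = 24.2 m east.
Residual distance = √((-41.9)² + 24.2²) = 48.4 m.

48 m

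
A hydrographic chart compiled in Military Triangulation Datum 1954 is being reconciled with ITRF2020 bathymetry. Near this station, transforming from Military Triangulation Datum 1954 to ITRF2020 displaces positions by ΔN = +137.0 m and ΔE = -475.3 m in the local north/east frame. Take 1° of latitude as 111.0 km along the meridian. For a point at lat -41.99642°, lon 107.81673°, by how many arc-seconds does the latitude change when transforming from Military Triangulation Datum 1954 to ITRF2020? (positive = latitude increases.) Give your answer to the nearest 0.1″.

1° of latitude = 111.0 km, so Δφ = 137.0 / 111000 = 0.0012342° = 4.443″.

Δφ = 4.4″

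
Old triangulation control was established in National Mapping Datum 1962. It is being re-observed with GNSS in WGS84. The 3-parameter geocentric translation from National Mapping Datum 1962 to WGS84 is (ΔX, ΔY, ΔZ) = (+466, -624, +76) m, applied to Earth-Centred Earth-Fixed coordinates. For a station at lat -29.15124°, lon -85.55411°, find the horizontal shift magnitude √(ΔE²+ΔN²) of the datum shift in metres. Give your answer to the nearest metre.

The local east axis at (φ, λ) is (−sin λ, cos λ, 0), so ΔE = −sin(-85.55411°)·466 + cos(-85.55411°)·(-624) = 416.23 m.
The local north axis is (−sin φ cos λ, −sin φ sin λ, cos φ), giving ΔN = 17.596 + 303.046 + 66.374 = 387.02 m.
Horizontal magnitude = √(ΔE² + ΔN²) = √(416.23² + 387.02²) = 568.35 m.

568 m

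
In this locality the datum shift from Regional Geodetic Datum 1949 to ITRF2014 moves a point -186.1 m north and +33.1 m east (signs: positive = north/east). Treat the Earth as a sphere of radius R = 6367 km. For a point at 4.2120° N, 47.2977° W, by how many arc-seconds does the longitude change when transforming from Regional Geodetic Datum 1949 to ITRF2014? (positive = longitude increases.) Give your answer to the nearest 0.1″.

Δλ = 1.1″

At latitude 4.2120°, cos φ = 0.997299.
One radian of longitude at latitude φ spans R cos φ, so Δλ = ΔE / (R cos φ) = 33.1 / (6367000 × 0.997299) = 5.2128e-06 rad = 1.075″.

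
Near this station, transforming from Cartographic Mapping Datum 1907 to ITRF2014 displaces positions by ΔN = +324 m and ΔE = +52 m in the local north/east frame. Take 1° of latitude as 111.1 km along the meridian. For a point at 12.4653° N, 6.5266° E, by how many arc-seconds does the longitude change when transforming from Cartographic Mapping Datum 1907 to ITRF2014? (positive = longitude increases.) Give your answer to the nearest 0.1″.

Δλ = 1.7″

At latitude 12.4653°, cos φ = 0.976427.
1° of longitude at this latitude = 111.1 × cos φ = 108.48 km, so Δλ = 52.0 / 108481.0 = 0.0004793° = 1.726″.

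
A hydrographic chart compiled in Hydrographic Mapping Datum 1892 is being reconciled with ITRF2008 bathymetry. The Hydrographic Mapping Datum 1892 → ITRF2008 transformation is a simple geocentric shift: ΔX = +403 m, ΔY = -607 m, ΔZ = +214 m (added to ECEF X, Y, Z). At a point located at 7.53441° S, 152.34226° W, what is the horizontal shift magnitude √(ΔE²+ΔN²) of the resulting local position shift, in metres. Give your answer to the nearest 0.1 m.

752.4 m

At φ = -7.53441°, λ = -152.34226°: sin φ = -0.131122, cos φ = 0.991366, sin λ = -0.464189, cos λ = -0.885736.
ΔE = −sin λ·ΔX + cos λ·ΔY = −(-0.464189)·(403) + (-0.885736)·(-607) = 724.71 m.
ΔN = −sin φ cos λ·ΔX − sin φ sin λ·ΔY + cos φ·ΔZ = −(-0.131122)(-0.885736)(403) − (-0.131122)(-0.464189)(-607) + (0.991366)(214) = 202.29 m.
Horizontal magnitude = √(ΔE² + ΔN²) = √(724.71² + 202.29²) = 752.41 m.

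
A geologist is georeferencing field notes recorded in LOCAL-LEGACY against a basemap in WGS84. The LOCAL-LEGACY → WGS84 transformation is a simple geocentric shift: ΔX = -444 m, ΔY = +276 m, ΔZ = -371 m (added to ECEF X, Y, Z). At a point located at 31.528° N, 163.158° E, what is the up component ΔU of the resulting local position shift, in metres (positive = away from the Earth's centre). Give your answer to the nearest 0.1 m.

The local up (radial) axis is (cos φ cos λ, cos φ sin λ, sin φ), giving ΔU = 362.226 + 68.162 − 194.002 = 236.39 m.

ΔU = 236.4 m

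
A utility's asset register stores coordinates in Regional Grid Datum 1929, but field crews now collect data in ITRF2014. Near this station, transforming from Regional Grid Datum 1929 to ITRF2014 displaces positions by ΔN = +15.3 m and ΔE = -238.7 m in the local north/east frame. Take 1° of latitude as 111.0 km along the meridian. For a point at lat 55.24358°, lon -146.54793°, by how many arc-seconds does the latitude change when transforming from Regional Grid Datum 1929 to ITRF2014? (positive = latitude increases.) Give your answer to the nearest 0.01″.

1° of latitude = 111.0 km, so Δφ = 15.3 / 111000 = 0.0001378° = 0.496″.

Δφ = 0.50″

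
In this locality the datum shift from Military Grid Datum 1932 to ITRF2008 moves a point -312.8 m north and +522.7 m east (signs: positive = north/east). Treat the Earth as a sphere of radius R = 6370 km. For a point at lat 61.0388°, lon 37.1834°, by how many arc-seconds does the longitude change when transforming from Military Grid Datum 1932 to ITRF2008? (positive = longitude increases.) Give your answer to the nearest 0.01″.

At latitude 61.0388°, cos φ = 0.484217.
One radian of longitude at latitude φ spans R cos φ, so Δλ = ΔE / (R cos φ) = 522.7 / (6370000 × 0.484217) = 1.6946e-04 rad = 34.954″.

Δλ = 34.95″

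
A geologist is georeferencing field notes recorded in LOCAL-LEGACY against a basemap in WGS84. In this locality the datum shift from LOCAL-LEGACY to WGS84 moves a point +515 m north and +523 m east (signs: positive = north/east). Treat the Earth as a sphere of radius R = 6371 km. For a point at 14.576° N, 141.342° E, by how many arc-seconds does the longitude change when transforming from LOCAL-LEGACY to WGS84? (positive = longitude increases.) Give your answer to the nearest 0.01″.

Δλ = 17.50″

At latitude 14.576°, cos φ = 0.967815.
One radian of longitude at latitude φ spans R cos φ, so Δλ = ΔE / (R cos φ) = 523.0 / (6371000 × 0.967815) = 8.4821e-05 rad = 17.496″.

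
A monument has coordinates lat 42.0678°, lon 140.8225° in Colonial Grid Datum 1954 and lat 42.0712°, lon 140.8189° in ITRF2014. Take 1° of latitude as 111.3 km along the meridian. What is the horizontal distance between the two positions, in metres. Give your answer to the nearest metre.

481 m

Δφ = 42.0712° − 42.0678° = +0.0034°; Δλ = 140.8189° − 140.8225° = -0.0036°.
ΔN = Δφ × 111300 = 378.4 m; ΔE = Δλ × 111300 × cos(42.0678°) = -0.0036 × 111300 × 0.742353 = -297.4 m.
Distance = √(ΔE² + ΔN²) = √((-297.4)² + 378.4²) = 481.3 m.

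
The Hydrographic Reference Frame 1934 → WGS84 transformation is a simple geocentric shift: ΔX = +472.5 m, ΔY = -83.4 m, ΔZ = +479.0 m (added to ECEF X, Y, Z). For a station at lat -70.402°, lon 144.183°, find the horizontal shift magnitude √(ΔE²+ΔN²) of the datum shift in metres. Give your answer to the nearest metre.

323 m

The local east axis at (φ, λ) is (−sin λ, cos λ, 0), so ΔE = −sin(144.183°)·472.5 + cos(144.183°)·(-83.4) = -208.88 m.
The local north axis is (−sin φ cos λ, −sin φ sin λ, cos φ), giving ΔN = -360.950 − 45.978 + 160.666 = -246.26 m.
Horizontal magnitude = √(ΔE² + ΔN²) = √((-208.88)² + (-246.26)²) = 322.92 m.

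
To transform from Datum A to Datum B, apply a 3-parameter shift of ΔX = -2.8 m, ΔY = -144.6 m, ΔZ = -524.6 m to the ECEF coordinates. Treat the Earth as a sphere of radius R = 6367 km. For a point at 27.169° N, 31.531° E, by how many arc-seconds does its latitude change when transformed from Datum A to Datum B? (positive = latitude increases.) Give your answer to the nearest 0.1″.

sin φ = 0.456617, cos φ = 0.889664, sin λ = 0.522960, cos λ = 0.852357.
North component: ΔN = −sin φ cos λ·ΔX − sin φ sin λ·ΔY + cos φ·ΔZ = −(0.456617)(0.852357)(-2.8) − (0.456617)(0.522960)(-144.6) + (0.889664)(-524.6) = -431.10 m.
1° of latitude spans πR/180 = 111125 m, so Δφ = -431.10 / 111125 × 3600 = -13.966″.

Δφ = -14.0″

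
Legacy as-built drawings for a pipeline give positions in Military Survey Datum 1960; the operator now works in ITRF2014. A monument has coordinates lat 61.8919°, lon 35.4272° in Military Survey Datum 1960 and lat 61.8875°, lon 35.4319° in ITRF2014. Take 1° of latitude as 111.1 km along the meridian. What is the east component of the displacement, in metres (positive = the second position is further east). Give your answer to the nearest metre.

ΔE = 246 m

Δφ = 61.8875° − 61.8919° = -0.0044°; Δλ = 35.4319° − 35.4272° = +0.0047°.
ΔN = Δφ × 111100 = -488.8 m; ΔE = Δλ × 111100 × cos(61.8919°) = +0.0047 × 111100 × 0.471137 = 246.0 m.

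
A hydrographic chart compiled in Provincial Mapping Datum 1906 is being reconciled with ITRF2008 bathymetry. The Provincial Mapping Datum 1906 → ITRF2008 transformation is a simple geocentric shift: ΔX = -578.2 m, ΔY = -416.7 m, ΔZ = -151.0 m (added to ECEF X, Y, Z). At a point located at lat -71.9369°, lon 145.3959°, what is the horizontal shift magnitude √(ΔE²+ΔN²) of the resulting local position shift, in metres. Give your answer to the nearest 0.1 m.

At φ = -71.9369°, λ = 145.3959°: sin φ = -0.950716, cos φ = 0.310064, sin λ = 0.567903, cos λ = -0.823096.
ΔE = −sin λ·ΔX + cos λ·ΔY = −(0.567903)·(-578.2) + (-0.823096)·(-416.7) = 671.35 m.
ΔN = −sin φ cos λ·ΔX − sin φ sin λ·ΔY + cos φ·ΔZ = −(-0.950716)(-0.823096)(-578.2) − (-0.950716)(0.567903)(-416.7) + (0.310064)(-151.0) = 180.66 m.
Horizontal magnitude = √(ΔE² + ΔN²) = √(671.35² + 180.66²) = 695.23 m.

695.2 m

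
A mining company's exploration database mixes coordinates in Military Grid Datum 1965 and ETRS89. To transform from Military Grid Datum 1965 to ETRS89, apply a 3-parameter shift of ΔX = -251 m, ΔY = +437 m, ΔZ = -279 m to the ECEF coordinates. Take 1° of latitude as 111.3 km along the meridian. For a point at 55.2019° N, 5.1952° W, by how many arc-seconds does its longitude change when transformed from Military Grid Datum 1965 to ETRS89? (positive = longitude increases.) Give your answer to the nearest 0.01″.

sin φ = 0.821168, cos φ = 0.570686, sin λ = -0.090549, cos λ = 0.995892.
East component: ΔE = −sin λ·ΔX + cos λ·ΔY = −(-0.090549)(-251) + (0.995892)(437) = 412.48 m.
1° of latitude spans 111300 m; at latitude φ, 1° of longitude spans that × cos φ = 63517.4 m, so Δλ = 412.48 / 63517.4 × 3600 = 23.378″.

Δλ = 23.38″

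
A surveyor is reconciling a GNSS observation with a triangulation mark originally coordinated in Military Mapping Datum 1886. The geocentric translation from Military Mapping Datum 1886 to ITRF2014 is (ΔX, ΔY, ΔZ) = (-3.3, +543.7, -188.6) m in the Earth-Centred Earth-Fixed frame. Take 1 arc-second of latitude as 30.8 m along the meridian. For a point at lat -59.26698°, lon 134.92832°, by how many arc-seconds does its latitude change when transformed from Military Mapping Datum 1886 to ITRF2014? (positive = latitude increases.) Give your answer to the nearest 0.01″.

Δφ = 7.68″

sin φ = -0.859558, cos φ = 0.511038, sin λ = 0.707991, cos λ = -0.706222.
North component: ΔN = −sin φ cos λ·ΔX − sin φ sin λ·ΔY + cos φ·ΔZ = −(-0.859558)(-0.706222)(-3.3) − (-0.859558)(0.707991)(543.7) + (0.511038)(-188.6) = 236.49 m.
1° of latitude spans 3600 × 30.80 = 110880 m, so Δφ = 236.49 / 110880 × 3600 = 7.678″.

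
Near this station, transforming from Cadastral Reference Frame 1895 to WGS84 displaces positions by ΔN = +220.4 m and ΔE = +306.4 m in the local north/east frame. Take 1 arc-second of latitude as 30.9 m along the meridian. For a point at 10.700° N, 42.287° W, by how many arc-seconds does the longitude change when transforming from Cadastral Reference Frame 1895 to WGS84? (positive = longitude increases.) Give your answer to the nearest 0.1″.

Δλ = 10.1″

At latitude 10.700°, cos φ = 0.982613.
1″ of longitude at this latitude = 30.90 × cos φ = 30.3627 m, so Δλ = 306.4 / 30.3627 = 10.091″.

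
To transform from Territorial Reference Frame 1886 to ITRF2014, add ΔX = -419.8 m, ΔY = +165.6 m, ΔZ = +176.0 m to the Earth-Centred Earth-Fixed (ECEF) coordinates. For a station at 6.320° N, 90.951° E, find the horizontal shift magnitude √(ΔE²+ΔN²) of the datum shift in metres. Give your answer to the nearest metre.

445 m

The local east axis at (φ, λ) is (−sin λ, cos λ, 0), so ΔE = −sin(90.951°)·(-419.8) + cos(90.951°)·165.6 = 416.99 m.
The local north axis is (−sin φ cos λ, −sin φ sin λ, cos φ), giving ΔN = -0.767 − 18.227 + 174.930 = 155.94 m.
Horizontal magnitude = √(ΔE² + ΔN²) = √(416.99² + 155.94²) = 445.20 m.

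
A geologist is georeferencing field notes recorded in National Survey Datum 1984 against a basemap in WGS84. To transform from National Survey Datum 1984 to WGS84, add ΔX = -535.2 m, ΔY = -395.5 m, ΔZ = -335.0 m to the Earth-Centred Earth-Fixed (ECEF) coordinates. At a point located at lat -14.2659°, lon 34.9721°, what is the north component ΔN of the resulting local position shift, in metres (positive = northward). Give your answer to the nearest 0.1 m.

At φ = -14.2659°, λ = 34.9721°: sin φ = -0.246422, cos φ = 0.969163, sin λ = 0.573177, cos λ = 0.819431.
ΔN = −sin φ cos λ·ΔX − sin φ sin λ·ΔY + cos φ·ΔZ = −(-0.246422)(0.819431)(-535.2) − (-0.246422)(0.573177)(-395.5) + (0.969163)(-335.0) = -488.60 m.

ΔN = -488.6 m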